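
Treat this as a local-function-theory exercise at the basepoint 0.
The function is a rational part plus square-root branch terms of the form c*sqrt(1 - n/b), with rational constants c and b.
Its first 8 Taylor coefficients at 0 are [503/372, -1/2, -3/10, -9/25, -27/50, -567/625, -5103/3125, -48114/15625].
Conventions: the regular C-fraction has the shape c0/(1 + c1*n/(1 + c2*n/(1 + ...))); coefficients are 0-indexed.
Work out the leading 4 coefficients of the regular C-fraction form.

Taylor coefficients (read off): a_0 = 503/372, a_1 = -1/2, a_2 = -3/10, a_3 = -9/25.
c0 = a_0 = 503/372. Peel one level at a time: if S = 1 + c*n/S' with S'(0) = 1, then c is the n-coefficient of S and S' = c*n/(S - 1).
S_1 = c0/f = 1 + (186/503)*n + (453654/1265045)*n^2 + ...; c1 = 186/503.
S_2 = c1*n/(S_1 - 1) = 1 + (-2439/2515)*n + (-9/25)*n^2 + ...; c2 = -2439/2515.
S_3 = c2*n/(S_2 - 1) = 1 + (-503/1355)*n + ...; c3 = -503/1355.

The regular C-fraction coefficients are [503/372, 186/503, -2439/2515, -503/1355].


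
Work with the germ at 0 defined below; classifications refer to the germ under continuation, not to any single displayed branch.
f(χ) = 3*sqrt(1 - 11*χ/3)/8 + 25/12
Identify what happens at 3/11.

The term (3/8)*sqrt(1 - χ/(3/11)) has argument 1 - 3/11/(3/11) = 0 at 3/11: a square-root (algebraic, two-sheeted) branch point; the remaining terms are analytic or single-valued there.

The point is an algebraic (square-root) branch point.


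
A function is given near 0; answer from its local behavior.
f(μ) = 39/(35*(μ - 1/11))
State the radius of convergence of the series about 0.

The radius of convergence is 1/11.

Denominator factor (μ - 1/11): pole of order 1 at 1/11, modulus 1/11.
The radius of convergence is the smallest modulus among the singular points: 1/11.


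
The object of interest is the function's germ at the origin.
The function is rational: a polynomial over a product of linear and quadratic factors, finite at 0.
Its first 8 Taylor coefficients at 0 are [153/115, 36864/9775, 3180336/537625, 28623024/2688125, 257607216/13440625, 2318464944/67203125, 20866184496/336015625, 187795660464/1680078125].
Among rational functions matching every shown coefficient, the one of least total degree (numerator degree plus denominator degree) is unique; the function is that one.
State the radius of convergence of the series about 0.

No rational of total degree below 3 reproduces all 8 coefficients; solving the [2/1] Pade equations on them gives f(n) = (16*n**2/33 - 13*n/17 - 17/23)/(n - 5/9), whose expansion matches every shown term.
Denominator factor (n - 5/9): pole of order 1 at 5/9, modulus 5/9.
The radius of convergence is the smallest modulus among the singular points: 5/9.

The radius of convergence is 5/9.


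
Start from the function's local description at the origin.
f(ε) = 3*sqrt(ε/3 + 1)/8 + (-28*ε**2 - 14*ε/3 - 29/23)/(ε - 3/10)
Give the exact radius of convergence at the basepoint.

Denominator factor (ε - 3/10): pole of order 1 at 3/10, modulus 3/10.
Branch term (3/8)*sqrt(1 - ε/(-3)): its argument vanishes at ε = -3, a square-root branch point, modulus 3.
The radius of convergence is the smallest modulus among the singular points: 3/10.

The radius of convergence is 3/10.


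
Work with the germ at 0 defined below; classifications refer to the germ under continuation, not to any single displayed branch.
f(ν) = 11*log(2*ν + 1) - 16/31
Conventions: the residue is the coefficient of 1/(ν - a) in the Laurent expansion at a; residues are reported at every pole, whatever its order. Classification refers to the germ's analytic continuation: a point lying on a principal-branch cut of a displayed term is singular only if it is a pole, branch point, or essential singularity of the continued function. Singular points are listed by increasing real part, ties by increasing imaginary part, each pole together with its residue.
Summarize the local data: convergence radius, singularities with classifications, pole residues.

Branch term (11)*log(1 - ν/(-1/2)): its argument vanishes at ν = -1/2, a logarithmic branch point, modulus 1/2.
The radius of convergence is the smallest modulus among the singular points: 1/2.

Radius of convergence at 0: 1/2.
At -1/2: a logarithmic branch point.


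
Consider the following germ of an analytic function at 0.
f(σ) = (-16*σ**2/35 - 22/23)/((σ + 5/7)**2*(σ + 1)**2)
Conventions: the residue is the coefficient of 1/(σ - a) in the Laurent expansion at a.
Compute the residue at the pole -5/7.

At the order-2 pole -5/7 set g(σ) = (σ - (-5/7))^2*f(σ) = (-16*σ**2/35 - 22/23)/(σ + 1)**2.
Order-2 pole: residue = g'(a); g'(-5/7) = 5061/46, so the residue is 5061/46.

The residue is 5061/46.


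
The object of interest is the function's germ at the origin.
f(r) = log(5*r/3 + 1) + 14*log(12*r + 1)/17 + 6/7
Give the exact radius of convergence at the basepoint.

Branch term (1)*log(1 - r/(-3/5)): its argument vanishes at r = -3/5, a logarithmic branch point, modulus 3/5.
Branch term (14/17)*log(1 - r/(-1/12)): its argument vanishes at r = -1/12, a logarithmic branch point, modulus 1/12.
The radius of convergence is the smallest modulus among the singular points: 1/12.

The radius of convergence is 1/12.


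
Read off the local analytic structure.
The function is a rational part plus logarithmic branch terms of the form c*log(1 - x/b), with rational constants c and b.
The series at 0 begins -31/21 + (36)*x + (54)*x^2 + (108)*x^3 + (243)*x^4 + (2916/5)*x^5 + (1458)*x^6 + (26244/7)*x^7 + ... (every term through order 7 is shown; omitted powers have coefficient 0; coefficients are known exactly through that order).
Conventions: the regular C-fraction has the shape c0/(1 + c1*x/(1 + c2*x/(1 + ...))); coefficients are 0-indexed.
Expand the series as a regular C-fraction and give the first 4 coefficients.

Taylor coefficients (read off): a_0 = -31/21, a_1 = 36, a_2 = 54, a_3 = 108.
c0 = a_0 = -31/21. Peel one level at a time: if S = 1 + c*x/S' with S'(0) = 1, then c is the x-coefficient of S and S' = c*x/(S - 1).
S_1 = c0/f = 1 + (756/31)*x + (606690/961)*x^2 + ...; c1 = 756/31.
S_2 = c1*x/(S_1 - 1) = 1 + (-1605/62)*x + (-3/4)*x^2 + ...; c2 = -1605/62.
S_3 = c2*x/(S_2 - 1) = 1 + (-31/1070)*x + ...; c3 = -31/1070.

The regular C-fraction coefficients are [-31/21, 756/31, -1605/62, -31/1070].


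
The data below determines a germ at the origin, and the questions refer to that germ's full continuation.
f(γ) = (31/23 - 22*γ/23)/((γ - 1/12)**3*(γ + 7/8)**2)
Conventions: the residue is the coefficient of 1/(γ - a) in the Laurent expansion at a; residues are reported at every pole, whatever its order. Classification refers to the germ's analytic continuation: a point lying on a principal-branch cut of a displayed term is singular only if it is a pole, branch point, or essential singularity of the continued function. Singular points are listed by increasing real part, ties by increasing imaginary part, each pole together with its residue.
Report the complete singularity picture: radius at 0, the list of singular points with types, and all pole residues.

Radius of convergence at 0: 1/12.
At -7/8: a pole of order 2; residue -43020288/6436343.
At 1/12: a pole of order 3; residue 43020288/6436343.

Denominator factor (γ + 7/8)^2: pole of order 2 at -7/8, modulus 7/8.
Denominator factor (γ - 1/12)^3: pole of order 3 at 1/12, modulus 1/12.
The radius of convergence is the smallest modulus among the singular points: 1/12.
At the order-2 pole -7/8 set g(γ) = (γ - (-7/8))^2*f(γ) = (31/23 - 22*γ/23)/(γ - 1/12)**3.
Order-2 pole: residue = g'(a); g'(-7/8) = -43020288/6436343, so the residue is -43020288/6436343.
At the order-3 pole 1/12 set g(γ) = (γ - (1/12))^3*f(γ) = (31/23 - 22*γ/23)/(γ + 7/8)**2.
Order-3 pole: residue = g''(a)/2; g''(1/12) = 86040576/6436343, so the residue is 43020288/6436343.
List the singular points by increasing real part (a conjugate pair: the negative imaginary part first).


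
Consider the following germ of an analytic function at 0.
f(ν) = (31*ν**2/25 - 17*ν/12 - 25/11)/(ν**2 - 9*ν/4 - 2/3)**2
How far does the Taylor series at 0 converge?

Denominator factor (ν**2 - 9*ν/4 - 2/3)^2: discriminant 371/48, real irrational roots 9/8 + (1/24)*sqrt(1113) and 9/8 - (1/24)*sqrt(1113); poles of order 2, moduli 9/8 + (1/24)*sqrt(1113) and -9/8 + (1/24)*sqrt(1113).
The radius of convergence is the smallest modulus among the singular points: -9/8 + (1/24)*sqrt(1113).

The radius of convergence is -9/8 + (1/24)*sqrt(1113).


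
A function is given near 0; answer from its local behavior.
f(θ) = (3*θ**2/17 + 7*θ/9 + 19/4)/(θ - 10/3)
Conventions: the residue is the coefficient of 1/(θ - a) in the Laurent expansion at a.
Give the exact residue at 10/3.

At the order-1 pole 10/3 set g(θ) = (θ - (10/3))*f(θ) = 3*θ**2/17 + 7*θ/9 + 19/4.
Simple pole: residue = g(a) at a = 10/3, which is 17081/1836.

The residue is 17081/1836.


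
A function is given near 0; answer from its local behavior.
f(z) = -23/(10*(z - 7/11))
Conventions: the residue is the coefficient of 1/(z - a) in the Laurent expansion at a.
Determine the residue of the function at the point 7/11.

The residue is -23/10.

At the order-1 pole 7/11 set g(z) = (z - (7/11))*f(z) = -23/10.
Simple pole: residue = g(a) at a = 7/11, which is -23/10.


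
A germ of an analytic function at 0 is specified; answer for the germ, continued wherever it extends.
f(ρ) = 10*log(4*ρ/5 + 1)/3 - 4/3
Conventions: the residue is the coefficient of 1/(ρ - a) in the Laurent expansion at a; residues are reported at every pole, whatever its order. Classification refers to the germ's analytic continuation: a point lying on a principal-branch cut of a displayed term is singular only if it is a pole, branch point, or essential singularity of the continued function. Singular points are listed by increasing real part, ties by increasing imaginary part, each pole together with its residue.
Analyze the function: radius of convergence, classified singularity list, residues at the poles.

Radius of convergence at 0: 5/4.
At -5/4: a logarithmic branch point.

Branch term (10/3)*log(1 - ρ/(-5/4)): its argument vanishes at ρ = -5/4, a logarithmic branch point, modulus 5/4.
The radius of convergence is the smallest modulus among the singular points: 5/4.


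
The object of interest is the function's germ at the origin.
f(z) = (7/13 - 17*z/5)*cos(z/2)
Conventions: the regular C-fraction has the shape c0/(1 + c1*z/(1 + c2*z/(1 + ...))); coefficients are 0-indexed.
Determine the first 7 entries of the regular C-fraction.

The regular C-fraction coefficients are [7/13, 221/35, -391953/61880, 35/1768, 38675/2351718, 518376053/82310130, -183309295759/29029058968].

Taylor coefficients (expand at 0): a_0 = 7/13, a_1 = -17/5, a_2 = -7/104, a_3 = 17/40, a_4 = 7/4992, a_5 = -17/1920, a_6 = -7/599040.
c0 = a_0 = 7/13. Peel one level at a time: if S = 1 + c*z/S' with S'(0) = 1, then c is the z-coefficient of S and S' = c*z/(S - 1).
S_1 = c0/f = 1 + (221/35)*z + (391953/9800)*z^2 + ...; c1 = 221/35.
S_2 = c1*z/(S_1 - 1) = 1 + (-391953/61880)*z + (391953/3125824)*z^2 + ...; c2 = -391953/61880.
S_3 = c2*z/(S_2 - 1) = 1 + (35/1768)*z + (-6125/18813744)*z^2 + ...; c3 = 35/1768.
S_4 = c3*z/(S_3 - 1) = 1 + (38675/2351718)*z + (-572805538565/5530577551524)*z^2 + ...; c4 = 38675/2351718.
S_5 = c4*z/(S_4 - 1) = 1 + (518376053/82310130)*z + (183309295759/4609367280)*z^2 + ...; c5 = 518376053/82310130.
S_6 = c5*z/(S_5 - 1) = 1 + (-183309295759/29029058968)*z + ...; c6 = -183309295759/29029058968.


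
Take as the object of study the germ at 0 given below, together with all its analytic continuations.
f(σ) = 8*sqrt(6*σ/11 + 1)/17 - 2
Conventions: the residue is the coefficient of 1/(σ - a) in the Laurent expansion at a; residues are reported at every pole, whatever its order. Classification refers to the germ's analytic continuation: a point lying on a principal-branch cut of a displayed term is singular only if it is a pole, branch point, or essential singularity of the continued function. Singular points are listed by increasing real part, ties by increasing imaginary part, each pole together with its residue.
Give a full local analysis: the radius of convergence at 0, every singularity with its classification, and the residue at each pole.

Branch term (8/17)*sqrt(1 - σ/(-11/6)): its argument vanishes at σ = -11/6, a square-root branch point, modulus 11/6.
The radius of convergence is the smallest modulus among the singular points: 11/6.

Radius of convergence at 0: 11/6.
At -11/6: an algebraic (square-root) branch point.


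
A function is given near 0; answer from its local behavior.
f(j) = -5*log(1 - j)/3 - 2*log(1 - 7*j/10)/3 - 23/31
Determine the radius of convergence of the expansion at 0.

Branch term (-5/3)*log(1 - j/(1)): its argument vanishes at j = 1, a logarithmic branch point, modulus 1.
Branch term (-2/3)*log(1 - j/(10/7)): its argument vanishes at j = 10/7, a logarithmic branch point, modulus 10/7.
The radius of convergence is the smallest modulus among the singular points: 1.

The radius of convergence is 1.


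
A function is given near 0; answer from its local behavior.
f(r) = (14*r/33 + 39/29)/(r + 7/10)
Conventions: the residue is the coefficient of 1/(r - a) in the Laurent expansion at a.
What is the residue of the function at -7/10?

At the order-1 pole -7/10 set g(r) = (r - (-7/10))*f(r) = 14*r/33 + 39/29.
Simple pole: residue = g(a) at a = -7/10, which is 5014/4785.

The residue is 5014/4785.


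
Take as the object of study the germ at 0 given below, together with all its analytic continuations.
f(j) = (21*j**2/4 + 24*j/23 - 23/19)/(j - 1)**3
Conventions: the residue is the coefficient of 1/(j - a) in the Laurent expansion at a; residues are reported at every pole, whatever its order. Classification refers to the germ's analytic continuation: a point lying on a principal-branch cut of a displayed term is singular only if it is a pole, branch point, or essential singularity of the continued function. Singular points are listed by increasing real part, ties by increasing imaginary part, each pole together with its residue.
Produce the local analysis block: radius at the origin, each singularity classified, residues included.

Denominator factor (j - 1)^3: pole of order 3 at 1, modulus 1.
The radius of convergence is the smallest modulus among the singular points: 1.
At the order-3 pole 1 set g(j) = (j - (1))^3*f(j) = 21*j**2/4 + 24*j/23 - 23/19.
Order-3 pole: residue = g''(a)/2; g''(1) = 21/2, so the residue is 21/4.

Radius of convergence at 0: 1.
At 1: a pole of order 3; residue 21/4.


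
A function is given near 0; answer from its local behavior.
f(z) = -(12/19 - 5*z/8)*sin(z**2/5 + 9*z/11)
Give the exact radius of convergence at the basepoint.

The radius of convergence is infinite.

The factor -sin(z**2/5 + 9*z/11) is entire and contributes no finite singular point.
The polynomial part has no poles.
No finite singular points: the Taylor series at 0 converges everywhere.


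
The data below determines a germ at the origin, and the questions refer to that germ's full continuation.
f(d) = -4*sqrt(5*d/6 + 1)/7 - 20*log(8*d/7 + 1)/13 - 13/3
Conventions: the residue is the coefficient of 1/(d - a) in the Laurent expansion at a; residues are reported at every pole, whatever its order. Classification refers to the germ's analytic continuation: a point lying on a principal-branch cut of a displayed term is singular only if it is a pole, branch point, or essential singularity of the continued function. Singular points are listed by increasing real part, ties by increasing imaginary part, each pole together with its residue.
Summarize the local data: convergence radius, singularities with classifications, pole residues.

Branch term (-4/7)*sqrt(1 - d/(-6/5)): its argument vanishes at d = -6/5, a square-root branch point, modulus 6/5.
Branch term (-20/13)*log(1 - d/(-7/8)): its argument vanishes at d = -7/8, a logarithmic branch point, modulus 7/8.
The radius of convergence is the smallest modulus among the singular points: 7/8.
List the singular points by increasing real part (a conjugate pair: the negative imaginary part first).

Radius of convergence at 0: 7/8.
At -6/5: an algebraic (square-root) branch point.
At -7/8: a logarithmic branch point.


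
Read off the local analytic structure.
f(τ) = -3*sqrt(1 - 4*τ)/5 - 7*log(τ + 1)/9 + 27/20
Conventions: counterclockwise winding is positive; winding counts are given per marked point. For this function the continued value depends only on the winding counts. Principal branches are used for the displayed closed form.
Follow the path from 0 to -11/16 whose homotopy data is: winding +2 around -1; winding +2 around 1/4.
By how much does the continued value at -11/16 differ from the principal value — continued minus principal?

The rational part is single-valued and drops out of the difference; each branch term changes only by its own monodromy.
(-3/5)*sqrt(1 - τ/(1/4)): winding +2 is even, the square root returns to the same sheet, contribution 0.
(-7/9)*log(1 - τ/(-1)): each positive loop around -1 adds 2*pi*i to the log, so winding +2 contributes (-7/9)*(2)*2*pi*i = -(28/9)*pi*i.
Summing the contributions at τ = -11/16 gives -(28/9)*pi*i.

Continued minus principal equals -(28/9)*pi*i.


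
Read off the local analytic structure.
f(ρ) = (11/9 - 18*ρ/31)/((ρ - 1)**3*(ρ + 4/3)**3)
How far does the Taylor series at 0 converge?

The radius of convergence is 1.

Denominator factor (ρ + 4/3)^3: pole of order 3 at -4/3, modulus 4/3.
Denominator factor (ρ - 1)^3: pole of order 3 at 1, modulus 1.
The radius of convergence is the smallest modulus among the singular points: 1.


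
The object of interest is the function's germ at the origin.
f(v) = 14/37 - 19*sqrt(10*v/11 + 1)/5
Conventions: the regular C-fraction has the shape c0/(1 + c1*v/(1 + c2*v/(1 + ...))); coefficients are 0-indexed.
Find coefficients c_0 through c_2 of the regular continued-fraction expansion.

The regular C-fraction coefficients are [-633/185, -3515/6963, 10195/13926].

Taylor coefficients (expand at 0): a_0 = -633/185, a_1 = -19/11, a_2 = 95/242.
c0 = a_0 = -633/185. Peel one level at a time: if S = 1 + c*v/S' with S'(0) = 1, then c is the v-coefficient of S and S' = c*v/(S - 1).
S_1 = c0/f = 1 + (-3515/6963)*v + (35835425/96966738)*v^2 + ...; c1 = -3515/6963.
S_2 = c1*v/(S_1 - 1) = 1 + (10195/13926)*v + ...; c2 = 10195/13926.


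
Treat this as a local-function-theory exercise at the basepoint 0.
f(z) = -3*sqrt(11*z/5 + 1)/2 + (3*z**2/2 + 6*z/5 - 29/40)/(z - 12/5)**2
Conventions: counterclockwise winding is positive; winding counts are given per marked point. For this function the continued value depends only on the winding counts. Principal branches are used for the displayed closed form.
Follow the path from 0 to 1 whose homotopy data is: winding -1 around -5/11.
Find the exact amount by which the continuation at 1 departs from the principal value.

Continued minus principal equals (12/5)*sqrt(5).

The rational part is single-valued and drops out of the difference; each branch term changes only by its own monodromy.
(-3/2)*sqrt(1 - z/(-5/11)): winding -1 is odd, the square root flips sign, contributing -2*(-3/2)*sqrt(1 - (1)/(-5/11)) = -2*(-3/2)*sqrt(16/5) = (12/5)*sqrt(5).
Summing the contributions at z = 1 gives (12/5)*sqrt(5).


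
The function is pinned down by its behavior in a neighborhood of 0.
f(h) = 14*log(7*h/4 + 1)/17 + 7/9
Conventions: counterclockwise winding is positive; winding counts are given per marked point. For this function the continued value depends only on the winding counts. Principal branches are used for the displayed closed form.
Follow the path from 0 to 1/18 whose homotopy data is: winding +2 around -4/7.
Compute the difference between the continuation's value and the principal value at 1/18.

The rational part is single-valued and drops out of the difference; each branch term changes only by its own monodromy.
(14/17)*log(1 - h/(-4/7)): each positive loop around -4/7 adds 2*pi*i to the log, so winding +2 contributes (14/17)*(2)*2*pi*i = (56/17)*pi*i.
Summing the contributions at h = 1/18 gives (56/17)*pi*i.

Continued minus principal equals (56/17)*pi*i.


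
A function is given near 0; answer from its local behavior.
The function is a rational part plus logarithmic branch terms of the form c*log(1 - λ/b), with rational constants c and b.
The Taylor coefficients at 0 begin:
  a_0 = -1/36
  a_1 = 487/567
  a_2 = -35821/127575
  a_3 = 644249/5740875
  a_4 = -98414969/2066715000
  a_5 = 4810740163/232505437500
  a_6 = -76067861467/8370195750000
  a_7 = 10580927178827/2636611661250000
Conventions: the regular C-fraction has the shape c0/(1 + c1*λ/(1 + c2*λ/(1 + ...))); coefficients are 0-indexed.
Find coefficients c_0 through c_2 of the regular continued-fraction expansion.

The regular C-fraction coefficients are [-1/36, 1948/63, -7822051/255675].

Taylor coefficients (read off): a_0 = -1/36, a_1 = 487/567, a_2 = -35821/127575.
c0 = a_0 = -1/36. Peel one level at a time: if S = 1 + c*λ/S' with S'(0) = 1, then c is the λ-coefficient of S and S' = c*λ/(S - 1).
S_1 = c0/f = 1 + (1948/63)*λ + (31288204/33075)*λ^2 + ...; c1 = 1948/63.
S_2 = c1*λ/(S_1 - 1) = 1 + (-7822051/255675)*λ + ...; c2 = -7822051/255675.


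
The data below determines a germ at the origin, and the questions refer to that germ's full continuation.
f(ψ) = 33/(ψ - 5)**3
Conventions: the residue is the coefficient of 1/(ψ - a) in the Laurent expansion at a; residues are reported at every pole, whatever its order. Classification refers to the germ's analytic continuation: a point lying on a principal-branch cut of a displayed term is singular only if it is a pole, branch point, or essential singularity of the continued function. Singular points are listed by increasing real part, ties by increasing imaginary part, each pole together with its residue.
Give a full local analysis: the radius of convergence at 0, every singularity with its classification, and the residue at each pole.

Radius of convergence at 0: 5.
At 5: a pole of order 3; residue 0.

Denominator factor (ψ - 5)^3: pole of order 3 at 5, modulus 5.
The radius of convergence is the smallest modulus among the singular points: 5.
At the order-3 pole 5 set g(ψ) = (ψ - (5))^3*f(ψ) = 33.
Order-3 pole: residue = g''(a)/2; g''(5) = 0, so the residue is 0.


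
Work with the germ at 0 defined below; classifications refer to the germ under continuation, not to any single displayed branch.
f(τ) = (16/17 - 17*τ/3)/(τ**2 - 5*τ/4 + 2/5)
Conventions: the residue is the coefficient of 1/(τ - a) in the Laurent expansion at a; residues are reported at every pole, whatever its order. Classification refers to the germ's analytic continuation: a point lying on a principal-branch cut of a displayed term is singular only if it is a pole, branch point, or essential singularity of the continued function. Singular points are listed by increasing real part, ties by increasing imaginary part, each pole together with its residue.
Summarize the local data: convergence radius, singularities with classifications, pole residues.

Denominator factor (τ**2 - 5*τ/4 + 2/5): discriminant -3/80, complex-conjugate roots (5/8) + ((1/40)*sqrt(15))*i and (5/8) - ((1/40)*sqrt(15))*i; poles of order 1, moduli (1/5)*sqrt(10) and (1/5)*sqrt(10).
The radius of convergence is the smallest modulus among the singular points: (1/5)*sqrt(10).
The factor τ**2 - 5*τ/4 + 2/5 splits as (τ - a)(τ - a') with a = (5/8) - ((1/40)*sqrt(15))*i, a' = (5/8) + ((1/40)*sqrt(15))*i. At the order-1 pole a set g(τ) = (τ - a)*f(τ) = [16/17 - 17*τ/3] / (τ - a').
Simple pole: residue = g(a) at a = (5/8) - ((1/40)*sqrt(15))*i, which is (-17/6) - ((1061/306)*sqrt(15))*i.
The factor τ**2 - 5*τ/4 + 2/5 splits as (τ - a)(τ - a') with a = (5/8) + ((1/40)*sqrt(15))*i, a' = (5/8) - ((1/40)*sqrt(15))*i. At the order-1 pole a set g(τ) = (τ - a)*f(τ) = [16/17 - 17*τ/3] / (τ - a').
Simple pole: residue = g(a) at a = (5/8) + ((1/40)*sqrt(15))*i, which is (-17/6) + ((1061/306)*sqrt(15))*i.
List the singular points by increasing real part (a conjugate pair: the negative imaginary part first).

Radius of convergence at 0: (1/5)*sqrt(10).
At (5/8) - ((1/40)*sqrt(15))*i: a pole of order 1; residue (-17/6) - ((1061/306)*sqrt(15))*i.
At (5/8) + ((1/40)*sqrt(15))*i: a pole of order 1; residue (-17/6) + ((1061/306)*sqrt(15))*i.


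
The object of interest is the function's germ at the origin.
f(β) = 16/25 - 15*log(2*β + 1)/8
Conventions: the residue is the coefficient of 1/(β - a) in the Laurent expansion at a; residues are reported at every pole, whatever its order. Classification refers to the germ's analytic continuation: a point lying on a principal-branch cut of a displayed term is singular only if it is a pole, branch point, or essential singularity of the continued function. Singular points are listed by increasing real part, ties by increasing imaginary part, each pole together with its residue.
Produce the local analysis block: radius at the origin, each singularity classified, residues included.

Radius of convergence at 0: 1/2.
At -1/2: a logarithmic branch point.

Branch term (-15/8)*log(1 - β/(-1/2)): its argument vanishes at β = -1/2, a logarithmic branch point, modulus 1/2.
The radius of convergence is the smallest modulus among the singular points: 1/2.


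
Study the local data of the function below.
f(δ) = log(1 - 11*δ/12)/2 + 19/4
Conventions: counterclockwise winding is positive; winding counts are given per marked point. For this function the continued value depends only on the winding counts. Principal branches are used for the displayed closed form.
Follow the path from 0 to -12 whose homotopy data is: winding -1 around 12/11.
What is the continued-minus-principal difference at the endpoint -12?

Continued minus principal equals -pi*i.

The rational part is single-valued and drops out of the difference; each branch term changes only by its own monodromy.
(1/2)*log(1 - δ/(12/11)): each positive loop around 12/11 adds 2*pi*i to the log, so winding -1 contributes (1/2)*(-1)*2*pi*i = -pi*i.
Summing the contributions at δ = -12 gives -pi*i.


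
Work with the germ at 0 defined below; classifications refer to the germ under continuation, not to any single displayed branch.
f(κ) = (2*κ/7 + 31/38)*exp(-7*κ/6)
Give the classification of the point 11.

There is no denominator, hence no pole anywhere.
The factor exp(-7*κ/6) is entire.
So the germ continues analytically to 11.

The point is a regular point.


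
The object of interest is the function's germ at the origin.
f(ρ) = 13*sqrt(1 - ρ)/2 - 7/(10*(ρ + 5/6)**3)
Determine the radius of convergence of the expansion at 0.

Denominator factor (ρ + 5/6)^3: pole of order 3 at -5/6, modulus 5/6.
Branch term (13/2)*sqrt(1 - ρ/(1)): its argument vanishes at ρ = 1, a square-root branch point, modulus 1.
The radius of convergence is the smallest modulus among the singular points: 5/6.

The radius of convergence is 5/6.


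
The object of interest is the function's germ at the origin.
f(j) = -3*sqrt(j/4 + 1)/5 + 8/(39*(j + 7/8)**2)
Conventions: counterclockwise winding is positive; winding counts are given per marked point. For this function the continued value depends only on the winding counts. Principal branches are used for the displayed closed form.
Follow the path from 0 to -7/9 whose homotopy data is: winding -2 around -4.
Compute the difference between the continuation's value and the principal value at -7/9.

Continued minus principal equals 0.

The rational part is single-valued and drops out of the difference; each branch term changes only by its own monodromy.
(-3/5)*sqrt(1 - j/(-4)): winding -2 is even, the square root returns to the same sheet, contribution 0.
Summing the contributions at j = -7/9 gives 0.


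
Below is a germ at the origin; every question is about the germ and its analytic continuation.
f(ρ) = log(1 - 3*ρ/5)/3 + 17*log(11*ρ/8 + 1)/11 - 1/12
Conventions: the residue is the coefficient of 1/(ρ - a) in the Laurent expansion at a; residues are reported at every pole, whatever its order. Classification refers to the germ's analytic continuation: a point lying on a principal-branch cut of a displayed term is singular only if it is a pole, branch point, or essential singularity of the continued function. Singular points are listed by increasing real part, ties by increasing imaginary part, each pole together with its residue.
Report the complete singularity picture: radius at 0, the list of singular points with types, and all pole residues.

Branch term (1/3)*log(1 - ρ/(5/3)): its argument vanishes at ρ = 5/3, a logarithmic branch point, modulus 5/3.
Branch term (17/11)*log(1 - ρ/(-8/11)): its argument vanishes at ρ = -8/11, a logarithmic branch point, modulus 8/11.
The radius of convergence is the smallest modulus among the singular points: 8/11.
List the singular points by increasing real part (a conjugate pair: the negative imaginary part first).

Radius of convergence at 0: 8/11.
At -8/11: a logarithmic branch point.
At 5/3: a logarithmic branch point.


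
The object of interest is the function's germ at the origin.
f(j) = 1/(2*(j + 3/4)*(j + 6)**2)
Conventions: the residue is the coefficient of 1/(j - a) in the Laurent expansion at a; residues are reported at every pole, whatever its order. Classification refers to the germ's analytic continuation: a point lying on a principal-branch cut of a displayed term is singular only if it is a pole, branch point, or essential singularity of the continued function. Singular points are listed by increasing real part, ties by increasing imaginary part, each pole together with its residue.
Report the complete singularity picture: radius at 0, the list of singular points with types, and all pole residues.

Denominator factor (j + 6)^2: pole of order 2 at -6, modulus 6.
Denominator factor (j + 3/4): pole of order 1 at -3/4, modulus 3/4.
The radius of convergence is the smallest modulus among the singular points: 3/4.
At the order-2 pole -6 set g(j) = (j - (-6))^2*f(j) = 1/(2*(j + 3/4)).
Order-2 pole: residue = g'(a); g'(-6) = -8/441, so the residue is -8/441.
At the order-1 pole -3/4 set g(j) = (j - (-3/4))*f(j) = 1/(2*(j + 6)**2).
Simple pole: residue = g(a) at a = -3/4, which is 8/441.
List the singular points by increasing real part (a conjugate pair: the negative imaginary part first).

Radius of convergence at 0: 3/4.
At -6: a pole of order 2; residue -8/441.
At -3/4: a pole of order 1; residue 8/441.


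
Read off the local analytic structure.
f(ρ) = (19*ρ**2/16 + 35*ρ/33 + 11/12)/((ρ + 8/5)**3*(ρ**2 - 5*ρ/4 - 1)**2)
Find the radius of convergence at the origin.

Denominator factor (ρ + 8/5)^3: pole of order 3 at -8/5, modulus 8/5.
Denominator factor (ρ**2 - 5*ρ/4 - 1)^2: discriminant 89/16, real irrational roots 5/8 + (1/8)*sqrt(89) and 5/8 - (1/8)*sqrt(89); poles of order 2, moduli 5/8 + (1/8)*sqrt(89) and -5/8 + (1/8)*sqrt(89).
The radius of convergence is the smallest modulus among the singular points: -5/8 + (1/8)*sqrt(89).

The radius of convergence is -5/8 + (1/8)*sqrt(89).


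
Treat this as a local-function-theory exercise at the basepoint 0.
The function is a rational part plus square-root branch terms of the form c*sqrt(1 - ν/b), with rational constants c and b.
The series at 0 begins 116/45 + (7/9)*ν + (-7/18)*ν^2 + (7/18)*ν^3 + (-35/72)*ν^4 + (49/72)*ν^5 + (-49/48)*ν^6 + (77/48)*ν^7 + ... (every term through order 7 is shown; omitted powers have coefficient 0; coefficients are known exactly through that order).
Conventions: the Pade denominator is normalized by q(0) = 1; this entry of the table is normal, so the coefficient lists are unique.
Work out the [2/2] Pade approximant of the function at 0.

Taylor coefficients needed (read off): a_0 = 116/45, a_1 = 7/9, a_2 = -7/18, a_3 = 7/18, a_4 = -35/72.
Write the denominator as Q(ν) = 1 + q1*ν + q2*ν^2. Requiring Q*f - P = O(ν^5) with deg P <= 2 kills the coefficients of ν^3..ν^4 in Q*f:
  ν^3: a_3 + q1*a_2 + q2*a_1 = 0, i.e. 7/18 + (-7/18)*q1 + (7/9)*q2 = 0.
  ν^4: a_4 + q1*a_3 + q2*a_2 = 0, i.e. -35/72 + (7/18)*q1 + (-7/18)*q2 = 0.
Solving this linear system: q1 = 3/2, q2 = 1/4.
The numerator is Q*f truncated at degree 2: P0 = a_0 = 116/45; P1 = a_1 + q1*a_0 = 209/45; P2 = a_2 + q1*a_1 + q2*a_0 = 64/45.

The Pade approximant has numerator coefficients [116/45, 209/45, 64/45]; denominator coefficients [1, 3/2, 1/4].


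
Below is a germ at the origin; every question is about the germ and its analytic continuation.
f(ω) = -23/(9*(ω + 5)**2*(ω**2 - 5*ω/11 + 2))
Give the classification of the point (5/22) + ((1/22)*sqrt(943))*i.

The point is a pole of order 1.

The denominator factor ω**2 - 5*ω/11 + 2 vanishes at (5/22) + ((1/22)*sqrt(943))*i and appears to the power 1; the numerator there equals -23/9, nonzero, and no other factor vanishes.
Hence a pole whose order is the multiplicity, 1.


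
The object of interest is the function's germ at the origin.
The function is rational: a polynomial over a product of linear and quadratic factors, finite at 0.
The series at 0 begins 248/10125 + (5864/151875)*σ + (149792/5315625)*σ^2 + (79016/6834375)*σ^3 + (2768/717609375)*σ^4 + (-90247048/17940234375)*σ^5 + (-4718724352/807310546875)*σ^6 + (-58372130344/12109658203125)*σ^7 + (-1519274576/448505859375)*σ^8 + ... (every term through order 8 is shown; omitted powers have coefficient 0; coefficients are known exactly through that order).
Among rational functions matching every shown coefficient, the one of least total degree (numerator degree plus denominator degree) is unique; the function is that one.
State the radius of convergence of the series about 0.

The radius of convergence is 5/2.

No rational of total degree below 7 reproduces all 9 coefficients; solving the [2/5] Pade equations on them gives f(σ) = (29*σ**2/21 + σ - 31/9)/((σ - 3)**2*(σ - 5/2)**3), whose expansion matches every shown term.
Denominator factor (σ - 5/2)^3: pole of order 3 at 5/2, modulus 5/2.
Denominator factor (σ - 3)^2: pole of order 2 at 3, modulus 3.
The radius of convergence is the smallest modulus among the singular points: 5/2.


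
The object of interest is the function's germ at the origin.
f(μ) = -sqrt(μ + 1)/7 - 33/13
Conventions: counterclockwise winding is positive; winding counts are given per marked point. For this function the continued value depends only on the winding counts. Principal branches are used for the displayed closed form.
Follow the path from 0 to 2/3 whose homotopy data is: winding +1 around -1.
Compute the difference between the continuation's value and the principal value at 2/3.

Continued minus principal equals (2/21)*sqrt(15).

The rational part is single-valued and drops out of the difference; each branch term changes only by its own monodromy.
(-1/7)*sqrt(1 - μ/(-1)): winding +1 is odd, the square root flips sign, contributing -2*(-1/7)*sqrt(1 - (2/3)/(-1)) = -2*(-1/7)*sqrt(5/3) = (2/21)*sqrt(15).
Summing the contributions at μ = 2/3 gives (2/21)*sqrt(15).


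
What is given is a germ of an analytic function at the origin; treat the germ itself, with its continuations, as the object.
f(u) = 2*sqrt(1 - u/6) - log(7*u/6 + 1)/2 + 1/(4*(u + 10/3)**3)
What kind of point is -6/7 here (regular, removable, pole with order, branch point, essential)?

The term (-1/2)*log(1 - u/(-6/7)) has argument 1 - -6/7/(-6/7) = 0 at -6/7: a logarithmic (infinitely-sheeted) branch point; the remaining terms are analytic or single-valued there.

The point is a logarithmic branch point.


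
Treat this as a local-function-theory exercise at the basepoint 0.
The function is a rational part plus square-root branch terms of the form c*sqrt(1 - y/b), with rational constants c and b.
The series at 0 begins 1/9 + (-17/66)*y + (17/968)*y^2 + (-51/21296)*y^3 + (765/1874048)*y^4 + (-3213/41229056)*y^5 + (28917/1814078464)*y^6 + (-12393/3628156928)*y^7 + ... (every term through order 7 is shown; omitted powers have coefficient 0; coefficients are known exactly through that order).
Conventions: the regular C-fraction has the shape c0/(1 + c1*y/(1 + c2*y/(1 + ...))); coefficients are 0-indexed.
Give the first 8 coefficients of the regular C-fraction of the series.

The regular C-fraction coefficients are [1/9, 51/22, -9/4, -1/484, 67/484, 9/268, 303/2948, 201/4444].

Taylor coefficients (read off): a_0 = 1/9, a_1 = -17/66, a_2 = 17/968, a_3 = -51/21296, a_4 = 765/1874048, a_5 = -3213/41229056, a_6 = 28917/1814078464, a_7 = -12393/3628156928.
c0 = a_0 = 1/9. Peel one level at a time: if S = 1 + c*y/S' with S'(0) = 1, then c is the y-coefficient of S and S' = c*y/(S - 1).
S_1 = c0/f = 1 + (51/22)*y + (459/88)*y^2 + ...; c1 = 51/22.
S_2 = c1*y/(S_1 - 1) = 1 + (-9/4)*y + (-9/1936)*y^2 + ...; c2 = -9/4.
S_3 = c2*y/(S_2 - 1) = 1 + (-1/484)*y + (67/234256)*y^2 + ...; c3 = -1/484.
S_4 = c3*y/(S_3 - 1) = 1 + (67/484)*y + (-9/1936)*y^2 + ...; c4 = 67/484.
S_5 = c4*y/(S_4 - 1) = 1 + (9/268)*y + (-2727/790064)*y^2 + ...; c5 = 9/268.
S_6 = c5*y/(S_5 - 1) = 1 + (303/2948)*y + (-9/1936)*y^2 + ...; c6 = 303/2948.
S_7 = c6*y/(S_6 - 1) = 1 + (201/4444)*y + ...; c7 = 201/4444.


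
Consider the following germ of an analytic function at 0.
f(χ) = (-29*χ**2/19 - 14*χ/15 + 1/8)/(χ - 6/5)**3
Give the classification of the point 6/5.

The denominator factor χ - 6/5 vanishes at 6/5 and appears to the power 3; the numerator there equals -12133/3800, nonzero, and no other factor vanishes.
Hence a pole whose order is the multiplicity, 3.

The point is a pole of order 3.


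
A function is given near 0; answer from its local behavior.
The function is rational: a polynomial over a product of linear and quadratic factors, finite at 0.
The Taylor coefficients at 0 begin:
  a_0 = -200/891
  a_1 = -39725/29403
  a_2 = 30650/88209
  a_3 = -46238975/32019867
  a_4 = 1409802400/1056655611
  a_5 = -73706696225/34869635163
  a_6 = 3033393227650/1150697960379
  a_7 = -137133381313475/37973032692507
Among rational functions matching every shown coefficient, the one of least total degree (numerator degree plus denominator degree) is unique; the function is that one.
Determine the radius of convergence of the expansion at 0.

The radius of convergence is 3/4.

No rational of total degree below 4 reproduces all 8 coefficients; solving the [1/3] Pade equations on them gives f(α) = (-21*α/4 - 22/27)/((α - 11/5)**2*(α + 3/4)), whose expansion matches every shown term.
Denominator factor (α + 3/4): pole of order 1 at -3/4, modulus 3/4.
Denominator factor (α - 11/5)^2: pole of order 2 at 11/5, modulus 11/5.
The radius of convergence is the smallest modulus among the singular points: 3/4.


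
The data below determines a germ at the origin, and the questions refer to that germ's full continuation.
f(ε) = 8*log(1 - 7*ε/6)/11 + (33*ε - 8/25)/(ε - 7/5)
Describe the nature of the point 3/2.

Denominator factors: ε - 7/5 = 1/10 at ε = 3/2 — none vanishes.
Branch term log(1 - ε/(6/7)): argument at 3/2 is -3/4, nonzero, so 3/2 is not its branch point (a point on a principal cut is still regular for the continued germ).
So the germ continues analytically to 3/2.

The point is a regular point.


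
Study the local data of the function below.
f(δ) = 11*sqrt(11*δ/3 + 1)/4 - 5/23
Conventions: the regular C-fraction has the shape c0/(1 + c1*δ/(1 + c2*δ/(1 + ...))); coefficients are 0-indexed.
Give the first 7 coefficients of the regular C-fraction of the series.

The regular C-fraction coefficients are [233/92, -2783/1398, 8129/2796, 2563/8868, 4565/2956, 8129/14940, 19261/14940].

Taylor coefficients (expand at 0): a_0 = 233/92, a_1 = 121/24, a_2 = -1331/288, a_3 = 14641/1728, a_4 = -805255/41472, a_5 = 12400927/248832, a_6 = -136410197/995328.
c0 = a_0 = 233/92. Peel one level at a time: if S = 1 + c*δ/S' with S'(0) = 1, then c is the δ-coefficient of S and S' = c*δ/(S - 1).
S_1 = c0/f = 1 + (-2783/1398)*δ + (22623007/3908808)*δ^2 + ...; c1 = -2783/1398.
S_2 = c1*δ/(S_1 - 1) = 1 + (8129/2796)*δ + (-121/144)*δ^2 + ...; c2 = 8129/2796.
S_3 = c2*δ/(S_2 - 1) = 1 + (2563/8868)*δ + (-11700095/26213808)*δ^2 + ...; c3 = 2563/8868.
S_4 = c3*δ/(S_3 - 1) = 1 + (4565/2956)*δ + (-121/144)*δ^2 + ...; c4 = 4565/2956.
S_5 = c4*δ/(S_4 - 1) = 1 + (8129/14940)*δ + (-156572669/223203600)*δ^2 + ...; c5 = 8129/14940.
S_6 = c5*δ/(S_5 - 1) = 1 + (19261/14940)*δ + ...; c6 = 19261/14940.
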